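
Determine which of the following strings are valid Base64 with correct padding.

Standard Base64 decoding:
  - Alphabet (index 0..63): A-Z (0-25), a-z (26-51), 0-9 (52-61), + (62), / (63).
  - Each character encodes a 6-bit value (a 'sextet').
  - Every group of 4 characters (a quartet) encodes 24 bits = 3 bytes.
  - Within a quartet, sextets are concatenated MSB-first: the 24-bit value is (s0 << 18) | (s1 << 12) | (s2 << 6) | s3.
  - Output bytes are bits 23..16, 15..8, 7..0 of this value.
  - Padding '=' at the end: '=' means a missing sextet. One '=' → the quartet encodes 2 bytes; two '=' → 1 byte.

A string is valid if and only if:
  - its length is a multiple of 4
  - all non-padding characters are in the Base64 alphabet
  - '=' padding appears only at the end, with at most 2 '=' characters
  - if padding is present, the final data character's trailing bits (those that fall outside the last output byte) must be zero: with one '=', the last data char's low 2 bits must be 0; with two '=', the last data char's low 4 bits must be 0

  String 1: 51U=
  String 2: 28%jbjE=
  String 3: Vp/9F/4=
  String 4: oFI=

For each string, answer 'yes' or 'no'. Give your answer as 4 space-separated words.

String 1: '51U=' → valid
String 2: '28%jbjE=' → invalid (bad char(s): ['%'])
String 3: 'Vp/9F/4=' → valid
String 4: 'oFI=' → valid

Answer: yes no yes yes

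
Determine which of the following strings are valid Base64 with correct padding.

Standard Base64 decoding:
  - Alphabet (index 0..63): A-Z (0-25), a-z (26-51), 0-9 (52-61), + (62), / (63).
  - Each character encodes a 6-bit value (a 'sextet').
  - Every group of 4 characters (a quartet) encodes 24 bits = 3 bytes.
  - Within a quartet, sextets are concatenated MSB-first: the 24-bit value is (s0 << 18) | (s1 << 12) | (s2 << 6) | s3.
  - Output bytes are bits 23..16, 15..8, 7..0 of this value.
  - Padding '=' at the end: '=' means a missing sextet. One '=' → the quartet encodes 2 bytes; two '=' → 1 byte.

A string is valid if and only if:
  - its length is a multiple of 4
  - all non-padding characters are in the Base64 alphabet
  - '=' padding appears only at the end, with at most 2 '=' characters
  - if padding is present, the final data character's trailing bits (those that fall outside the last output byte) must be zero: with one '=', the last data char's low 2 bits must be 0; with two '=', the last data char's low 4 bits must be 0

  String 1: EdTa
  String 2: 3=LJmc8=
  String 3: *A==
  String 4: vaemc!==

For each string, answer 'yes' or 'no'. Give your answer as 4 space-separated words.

Answer: yes no no no

Derivation:
String 1: 'EdTa' → valid
String 2: '3=LJmc8=' → invalid (bad char(s): ['=']; '=' in middle)
String 3: '*A==' → invalid (bad char(s): ['*'])
String 4: 'vaemc!==' → invalid (bad char(s): ['!'])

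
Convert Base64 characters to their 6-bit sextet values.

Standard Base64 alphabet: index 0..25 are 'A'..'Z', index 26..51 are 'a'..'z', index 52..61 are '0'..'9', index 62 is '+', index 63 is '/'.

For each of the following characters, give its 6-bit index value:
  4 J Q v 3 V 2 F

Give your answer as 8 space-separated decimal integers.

'4': 0..9 range, 52 + ord('4') − ord('0') = 56
'J': A..Z range, ord('J') − ord('A') = 9
'Q': A..Z range, ord('Q') − ord('A') = 16
'v': a..z range, 26 + ord('v') − ord('a') = 47
'3': 0..9 range, 52 + ord('3') − ord('0') = 55
'V': A..Z range, ord('V') − ord('A') = 21
'2': 0..9 range, 52 + ord('2') − ord('0') = 54
'F': A..Z range, ord('F') − ord('A') = 5

Answer: 56 9 16 47 55 21 54 5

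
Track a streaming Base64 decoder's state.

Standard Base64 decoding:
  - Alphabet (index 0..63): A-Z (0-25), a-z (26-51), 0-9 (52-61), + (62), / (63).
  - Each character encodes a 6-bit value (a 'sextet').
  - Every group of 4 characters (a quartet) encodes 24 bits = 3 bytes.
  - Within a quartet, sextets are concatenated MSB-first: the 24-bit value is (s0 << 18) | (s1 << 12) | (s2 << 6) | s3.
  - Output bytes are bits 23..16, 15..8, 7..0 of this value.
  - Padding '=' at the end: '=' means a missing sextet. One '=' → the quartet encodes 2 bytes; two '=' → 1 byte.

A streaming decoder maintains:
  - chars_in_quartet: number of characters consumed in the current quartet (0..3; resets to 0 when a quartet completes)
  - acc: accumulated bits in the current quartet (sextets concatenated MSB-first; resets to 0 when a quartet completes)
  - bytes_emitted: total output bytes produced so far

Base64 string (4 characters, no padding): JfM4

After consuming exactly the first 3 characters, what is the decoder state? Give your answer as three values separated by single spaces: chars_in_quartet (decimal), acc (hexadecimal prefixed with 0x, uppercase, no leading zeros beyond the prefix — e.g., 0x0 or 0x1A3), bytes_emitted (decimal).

Answer: 3 0x97CC 0

Derivation:
After char 0 ('J'=9): chars_in_quartet=1 acc=0x9 bytes_emitted=0
After char 1 ('f'=31): chars_in_quartet=2 acc=0x25F bytes_emitted=0
After char 2 ('M'=12): chars_in_quartet=3 acc=0x97CC bytes_emitted=0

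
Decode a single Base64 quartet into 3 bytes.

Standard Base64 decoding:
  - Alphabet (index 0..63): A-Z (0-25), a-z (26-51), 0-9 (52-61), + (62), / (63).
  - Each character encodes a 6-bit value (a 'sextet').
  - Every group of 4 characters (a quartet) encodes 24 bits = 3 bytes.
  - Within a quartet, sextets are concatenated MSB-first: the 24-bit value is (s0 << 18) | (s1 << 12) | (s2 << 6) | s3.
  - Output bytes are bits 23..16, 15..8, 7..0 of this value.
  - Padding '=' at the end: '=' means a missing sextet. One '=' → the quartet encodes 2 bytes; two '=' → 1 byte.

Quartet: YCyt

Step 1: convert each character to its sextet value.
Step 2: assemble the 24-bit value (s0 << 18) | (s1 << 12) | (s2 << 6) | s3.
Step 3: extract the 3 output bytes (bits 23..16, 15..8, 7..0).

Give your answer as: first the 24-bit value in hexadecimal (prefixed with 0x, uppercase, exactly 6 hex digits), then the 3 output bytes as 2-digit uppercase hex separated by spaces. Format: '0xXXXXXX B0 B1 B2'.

Answer: 0x602CAD 60 2C AD

Derivation:
Sextets: Y=24, C=2, y=50, t=45
24-bit: (24<<18) | (2<<12) | (50<<6) | 45
      = 0x600000 | 0x002000 | 0x000C80 | 0x00002D
      = 0x602CAD
Bytes: (v>>16)&0xFF=60, (v>>8)&0xFF=2C, v&0xFF=AD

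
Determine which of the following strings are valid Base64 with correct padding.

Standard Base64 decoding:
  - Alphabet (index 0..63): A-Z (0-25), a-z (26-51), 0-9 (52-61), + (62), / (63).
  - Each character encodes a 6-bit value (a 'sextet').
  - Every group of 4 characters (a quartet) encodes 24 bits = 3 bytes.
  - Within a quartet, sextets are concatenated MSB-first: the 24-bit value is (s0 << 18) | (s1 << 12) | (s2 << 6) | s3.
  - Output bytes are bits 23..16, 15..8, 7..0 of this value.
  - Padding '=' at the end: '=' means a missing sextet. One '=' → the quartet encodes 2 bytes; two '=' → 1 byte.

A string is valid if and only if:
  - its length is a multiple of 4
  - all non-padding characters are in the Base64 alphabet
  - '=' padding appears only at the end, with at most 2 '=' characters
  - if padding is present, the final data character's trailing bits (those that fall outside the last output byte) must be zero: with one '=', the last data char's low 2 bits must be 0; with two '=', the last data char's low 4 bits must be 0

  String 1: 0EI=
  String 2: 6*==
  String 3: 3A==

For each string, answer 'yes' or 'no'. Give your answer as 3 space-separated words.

String 1: '0EI=' → valid
String 2: '6*==' → invalid (bad char(s): ['*'])
String 3: '3A==' → valid

Answer: yes no yes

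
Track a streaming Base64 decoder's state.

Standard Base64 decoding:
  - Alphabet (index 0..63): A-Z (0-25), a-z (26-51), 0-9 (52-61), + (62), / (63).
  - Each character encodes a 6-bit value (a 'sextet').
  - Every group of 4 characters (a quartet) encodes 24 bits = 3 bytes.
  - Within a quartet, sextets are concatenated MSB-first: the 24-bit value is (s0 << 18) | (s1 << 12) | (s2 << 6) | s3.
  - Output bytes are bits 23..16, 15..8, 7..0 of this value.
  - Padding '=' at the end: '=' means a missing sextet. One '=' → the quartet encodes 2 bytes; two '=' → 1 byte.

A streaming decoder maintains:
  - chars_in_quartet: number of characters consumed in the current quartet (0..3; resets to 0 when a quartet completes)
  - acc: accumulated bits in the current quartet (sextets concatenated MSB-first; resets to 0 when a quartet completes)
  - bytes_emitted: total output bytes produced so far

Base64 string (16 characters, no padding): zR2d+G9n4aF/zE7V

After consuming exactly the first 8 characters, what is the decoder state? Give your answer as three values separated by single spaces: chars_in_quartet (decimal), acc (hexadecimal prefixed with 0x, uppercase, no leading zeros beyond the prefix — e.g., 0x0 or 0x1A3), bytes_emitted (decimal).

After char 0 ('z'=51): chars_in_quartet=1 acc=0x33 bytes_emitted=0
After char 1 ('R'=17): chars_in_quartet=2 acc=0xCD1 bytes_emitted=0
After char 2 ('2'=54): chars_in_quartet=3 acc=0x33476 bytes_emitted=0
After char 3 ('d'=29): chars_in_quartet=4 acc=0xCD1D9D -> emit CD 1D 9D, reset; bytes_emitted=3
After char 4 ('+'=62): chars_in_quartet=1 acc=0x3E bytes_emitted=3
After char 5 ('G'=6): chars_in_quartet=2 acc=0xF86 bytes_emitted=3
After char 6 ('9'=61): chars_in_quartet=3 acc=0x3E1BD bytes_emitted=3
After char 7 ('n'=39): chars_in_quartet=4 acc=0xF86F67 -> emit F8 6F 67, reset; bytes_emitted=6

Answer: 0 0x0 6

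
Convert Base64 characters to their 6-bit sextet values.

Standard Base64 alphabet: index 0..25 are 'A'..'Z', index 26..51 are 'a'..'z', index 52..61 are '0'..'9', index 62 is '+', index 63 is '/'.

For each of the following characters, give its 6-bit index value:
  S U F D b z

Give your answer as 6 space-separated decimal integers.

Answer: 18 20 5 3 27 51

Derivation:
'S': A..Z range, ord('S') − ord('A') = 18
'U': A..Z range, ord('U') − ord('A') = 20
'F': A..Z range, ord('F') − ord('A') = 5
'D': A..Z range, ord('D') − ord('A') = 3
'b': a..z range, 26 + ord('b') − ord('a') = 27
'z': a..z range, 26 + ord('z') − ord('a') = 51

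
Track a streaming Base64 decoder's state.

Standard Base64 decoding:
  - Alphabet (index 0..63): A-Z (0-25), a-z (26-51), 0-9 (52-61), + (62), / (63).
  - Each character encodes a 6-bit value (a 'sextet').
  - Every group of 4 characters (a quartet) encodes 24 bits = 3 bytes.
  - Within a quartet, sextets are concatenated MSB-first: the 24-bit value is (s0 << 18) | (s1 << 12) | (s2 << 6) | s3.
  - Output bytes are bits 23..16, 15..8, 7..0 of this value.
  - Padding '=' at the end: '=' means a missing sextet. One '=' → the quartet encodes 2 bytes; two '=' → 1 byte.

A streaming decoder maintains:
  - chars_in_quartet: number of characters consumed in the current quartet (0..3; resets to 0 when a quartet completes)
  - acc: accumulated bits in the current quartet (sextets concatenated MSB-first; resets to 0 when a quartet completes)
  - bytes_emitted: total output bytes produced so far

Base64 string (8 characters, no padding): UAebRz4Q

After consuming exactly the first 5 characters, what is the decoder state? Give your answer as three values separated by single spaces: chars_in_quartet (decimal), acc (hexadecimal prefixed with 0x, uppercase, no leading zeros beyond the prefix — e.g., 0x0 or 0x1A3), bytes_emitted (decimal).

After char 0 ('U'=20): chars_in_quartet=1 acc=0x14 bytes_emitted=0
After char 1 ('A'=0): chars_in_quartet=2 acc=0x500 bytes_emitted=0
After char 2 ('e'=30): chars_in_quartet=3 acc=0x1401E bytes_emitted=0
After char 3 ('b'=27): chars_in_quartet=4 acc=0x50079B -> emit 50 07 9B, reset; bytes_emitted=3
After char 4 ('R'=17): chars_in_quartet=1 acc=0x11 bytes_emitted=3

Answer: 1 0x11 3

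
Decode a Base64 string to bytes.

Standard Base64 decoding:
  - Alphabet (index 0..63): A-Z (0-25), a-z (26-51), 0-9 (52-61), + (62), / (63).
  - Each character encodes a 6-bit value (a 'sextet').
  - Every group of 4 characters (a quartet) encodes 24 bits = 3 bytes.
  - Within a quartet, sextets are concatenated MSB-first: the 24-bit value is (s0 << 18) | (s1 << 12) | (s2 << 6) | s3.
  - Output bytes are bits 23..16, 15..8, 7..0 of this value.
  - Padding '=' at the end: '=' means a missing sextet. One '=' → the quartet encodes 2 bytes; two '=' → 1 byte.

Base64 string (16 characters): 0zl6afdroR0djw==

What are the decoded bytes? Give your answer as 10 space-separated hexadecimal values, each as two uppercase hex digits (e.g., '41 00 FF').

Answer: D3 39 7A 69 F7 6B A1 1D 1D 8F

Derivation:
After char 0 ('0'=52): chars_in_quartet=1 acc=0x34 bytes_emitted=0
After char 1 ('z'=51): chars_in_quartet=2 acc=0xD33 bytes_emitted=0
After char 2 ('l'=37): chars_in_quartet=3 acc=0x34CE5 bytes_emitted=0
After char 3 ('6'=58): chars_in_quartet=4 acc=0xD3397A -> emit D3 39 7A, reset; bytes_emitted=3
After char 4 ('a'=26): chars_in_quartet=1 acc=0x1A bytes_emitted=3
After char 5 ('f'=31): chars_in_quartet=2 acc=0x69F bytes_emitted=3
After char 6 ('d'=29): chars_in_quartet=3 acc=0x1A7DD bytes_emitted=3
After char 7 ('r'=43): chars_in_quartet=4 acc=0x69F76B -> emit 69 F7 6B, reset; bytes_emitted=6
After char 8 ('o'=40): chars_in_quartet=1 acc=0x28 bytes_emitted=6
After char 9 ('R'=17): chars_in_quartet=2 acc=0xA11 bytes_emitted=6
After char 10 ('0'=52): chars_in_quartet=3 acc=0x28474 bytes_emitted=6
After char 11 ('d'=29): chars_in_quartet=4 acc=0xA11D1D -> emit A1 1D 1D, reset; bytes_emitted=9
After char 12 ('j'=35): chars_in_quartet=1 acc=0x23 bytes_emitted=9
After char 13 ('w'=48): chars_in_quartet=2 acc=0x8F0 bytes_emitted=9
Padding '==': partial quartet acc=0x8F0 -> emit 8F; bytes_emitted=10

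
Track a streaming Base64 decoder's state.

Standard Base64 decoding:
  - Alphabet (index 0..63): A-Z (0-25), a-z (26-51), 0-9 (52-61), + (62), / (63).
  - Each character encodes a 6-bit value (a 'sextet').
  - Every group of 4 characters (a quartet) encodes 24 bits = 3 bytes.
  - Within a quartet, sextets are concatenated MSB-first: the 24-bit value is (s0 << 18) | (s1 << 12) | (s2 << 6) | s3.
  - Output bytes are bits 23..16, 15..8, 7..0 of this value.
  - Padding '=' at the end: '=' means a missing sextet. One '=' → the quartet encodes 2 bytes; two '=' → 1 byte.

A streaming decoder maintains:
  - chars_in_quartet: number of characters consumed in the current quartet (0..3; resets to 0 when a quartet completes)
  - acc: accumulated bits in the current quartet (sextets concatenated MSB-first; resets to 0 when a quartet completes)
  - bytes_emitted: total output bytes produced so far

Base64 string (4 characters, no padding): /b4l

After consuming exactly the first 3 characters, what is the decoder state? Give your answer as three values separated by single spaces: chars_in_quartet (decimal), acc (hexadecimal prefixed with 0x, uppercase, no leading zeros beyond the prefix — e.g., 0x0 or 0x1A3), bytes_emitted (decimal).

After char 0 ('/'=63): chars_in_quartet=1 acc=0x3F bytes_emitted=0
After char 1 ('b'=27): chars_in_quartet=2 acc=0xFDB bytes_emitted=0
After char 2 ('4'=56): chars_in_quartet=3 acc=0x3F6F8 bytes_emitted=0

Answer: 3 0x3F6F8 0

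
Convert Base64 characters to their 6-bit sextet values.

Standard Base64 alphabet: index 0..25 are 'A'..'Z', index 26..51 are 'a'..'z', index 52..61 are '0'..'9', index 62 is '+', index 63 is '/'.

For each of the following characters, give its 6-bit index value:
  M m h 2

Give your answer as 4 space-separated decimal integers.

'M': A..Z range, ord('M') − ord('A') = 12
'm': a..z range, 26 + ord('m') − ord('a') = 38
'h': a..z range, 26 + ord('h') − ord('a') = 33
'2': 0..9 range, 52 + ord('2') − ord('0') = 54

Answer: 12 38 33 54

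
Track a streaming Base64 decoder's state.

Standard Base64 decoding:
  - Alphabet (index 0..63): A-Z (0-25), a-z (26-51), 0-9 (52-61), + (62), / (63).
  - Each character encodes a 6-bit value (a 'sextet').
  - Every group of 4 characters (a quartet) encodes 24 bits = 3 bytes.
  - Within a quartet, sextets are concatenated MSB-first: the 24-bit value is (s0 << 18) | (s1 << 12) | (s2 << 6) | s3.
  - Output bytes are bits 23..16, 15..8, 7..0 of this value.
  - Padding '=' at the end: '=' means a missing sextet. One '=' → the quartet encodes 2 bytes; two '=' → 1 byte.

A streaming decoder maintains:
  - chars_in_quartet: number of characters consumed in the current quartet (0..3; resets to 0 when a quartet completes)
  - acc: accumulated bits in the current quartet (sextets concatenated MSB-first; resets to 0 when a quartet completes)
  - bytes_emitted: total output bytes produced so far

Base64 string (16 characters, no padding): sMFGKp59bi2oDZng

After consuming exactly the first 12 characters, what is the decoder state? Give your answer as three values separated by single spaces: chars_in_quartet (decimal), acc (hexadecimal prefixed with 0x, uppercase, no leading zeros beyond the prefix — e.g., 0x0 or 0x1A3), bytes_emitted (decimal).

Answer: 0 0x0 9

Derivation:
After char 0 ('s'=44): chars_in_quartet=1 acc=0x2C bytes_emitted=0
After char 1 ('M'=12): chars_in_quartet=2 acc=0xB0C bytes_emitted=0
After char 2 ('F'=5): chars_in_quartet=3 acc=0x2C305 bytes_emitted=0
After char 3 ('G'=6): chars_in_quartet=4 acc=0xB0C146 -> emit B0 C1 46, reset; bytes_emitted=3
After char 4 ('K'=10): chars_in_quartet=1 acc=0xA bytes_emitted=3
After char 5 ('p'=41): chars_in_quartet=2 acc=0x2A9 bytes_emitted=3
After char 6 ('5'=57): chars_in_quartet=3 acc=0xAA79 bytes_emitted=3
After char 7 ('9'=61): chars_in_quartet=4 acc=0x2A9E7D -> emit 2A 9E 7D, reset; bytes_emitted=6
After char 8 ('b'=27): chars_in_quartet=1 acc=0x1B bytes_emitted=6
After char 9 ('i'=34): chars_in_quartet=2 acc=0x6E2 bytes_emitted=6
After char 10 ('2'=54): chars_in_quartet=3 acc=0x1B8B6 bytes_emitted=6
After char 11 ('o'=40): chars_in_quartet=4 acc=0x6E2DA8 -> emit 6E 2D A8, reset; bytes_emitted=9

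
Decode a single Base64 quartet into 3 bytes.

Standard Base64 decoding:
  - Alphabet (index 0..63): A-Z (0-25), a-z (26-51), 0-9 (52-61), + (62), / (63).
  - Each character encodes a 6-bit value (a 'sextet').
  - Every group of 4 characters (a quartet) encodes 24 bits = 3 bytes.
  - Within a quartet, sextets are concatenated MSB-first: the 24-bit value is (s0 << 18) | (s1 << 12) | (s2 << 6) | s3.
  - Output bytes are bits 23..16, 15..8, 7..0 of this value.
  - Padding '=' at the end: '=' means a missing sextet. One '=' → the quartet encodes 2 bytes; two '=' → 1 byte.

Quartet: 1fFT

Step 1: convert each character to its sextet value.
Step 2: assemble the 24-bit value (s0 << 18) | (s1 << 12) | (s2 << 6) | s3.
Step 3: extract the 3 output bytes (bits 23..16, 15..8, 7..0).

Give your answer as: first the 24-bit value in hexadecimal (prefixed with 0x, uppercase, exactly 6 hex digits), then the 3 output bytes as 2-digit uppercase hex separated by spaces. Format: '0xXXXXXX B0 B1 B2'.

Sextets: 1=53, f=31, F=5, T=19
24-bit: (53<<18) | (31<<12) | (5<<6) | 19
      = 0xD40000 | 0x01F000 | 0x000140 | 0x000013
      = 0xD5F153
Bytes: (v>>16)&0xFF=D5, (v>>8)&0xFF=F1, v&0xFF=53

Answer: 0xD5F153 D5 F1 53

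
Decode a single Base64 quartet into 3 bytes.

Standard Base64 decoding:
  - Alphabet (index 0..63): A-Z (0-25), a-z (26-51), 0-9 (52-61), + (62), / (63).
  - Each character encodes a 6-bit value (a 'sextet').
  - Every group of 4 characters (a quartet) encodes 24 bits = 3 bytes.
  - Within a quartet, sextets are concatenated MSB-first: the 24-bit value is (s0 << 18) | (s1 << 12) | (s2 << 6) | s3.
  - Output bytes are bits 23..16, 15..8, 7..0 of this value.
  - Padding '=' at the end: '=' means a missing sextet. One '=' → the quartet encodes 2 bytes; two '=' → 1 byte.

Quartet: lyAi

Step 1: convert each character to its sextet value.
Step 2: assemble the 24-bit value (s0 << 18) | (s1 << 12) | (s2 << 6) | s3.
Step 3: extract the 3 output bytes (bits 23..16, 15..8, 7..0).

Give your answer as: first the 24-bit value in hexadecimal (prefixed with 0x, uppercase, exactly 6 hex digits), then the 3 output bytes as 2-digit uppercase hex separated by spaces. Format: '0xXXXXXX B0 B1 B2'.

Sextets: l=37, y=50, A=0, i=34
24-bit: (37<<18) | (50<<12) | (0<<6) | 34
      = 0x940000 | 0x032000 | 0x000000 | 0x000022
      = 0x972022
Bytes: (v>>16)&0xFF=97, (v>>8)&0xFF=20, v&0xFF=22

Answer: 0x972022 97 20 22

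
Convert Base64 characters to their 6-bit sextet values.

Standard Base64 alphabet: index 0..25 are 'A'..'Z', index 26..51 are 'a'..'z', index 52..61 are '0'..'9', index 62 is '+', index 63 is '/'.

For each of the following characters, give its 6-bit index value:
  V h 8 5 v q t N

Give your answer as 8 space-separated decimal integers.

'V': A..Z range, ord('V') − ord('A') = 21
'h': a..z range, 26 + ord('h') − ord('a') = 33
'8': 0..9 range, 52 + ord('8') − ord('0') = 60
'5': 0..9 range, 52 + ord('5') − ord('0') = 57
'v': a..z range, 26 + ord('v') − ord('a') = 47
'q': a..z range, 26 + ord('q') − ord('a') = 42
't': a..z range, 26 + ord('t') − ord('a') = 45
'N': A..Z range, ord('N') − ord('A') = 13

Answer: 21 33 60 57 47 42 45 13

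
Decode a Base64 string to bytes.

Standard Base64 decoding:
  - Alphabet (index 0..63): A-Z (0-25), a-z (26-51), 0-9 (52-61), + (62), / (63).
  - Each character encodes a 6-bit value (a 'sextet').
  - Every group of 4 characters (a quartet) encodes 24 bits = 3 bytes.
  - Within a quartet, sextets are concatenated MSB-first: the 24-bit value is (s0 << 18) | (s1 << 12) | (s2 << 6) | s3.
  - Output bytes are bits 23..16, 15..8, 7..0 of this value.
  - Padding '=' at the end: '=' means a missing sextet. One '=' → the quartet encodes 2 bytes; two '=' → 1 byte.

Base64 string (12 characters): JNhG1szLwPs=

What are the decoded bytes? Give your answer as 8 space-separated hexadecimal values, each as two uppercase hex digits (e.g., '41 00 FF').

After char 0 ('J'=9): chars_in_quartet=1 acc=0x9 bytes_emitted=0
After char 1 ('N'=13): chars_in_quartet=2 acc=0x24D bytes_emitted=0
After char 2 ('h'=33): chars_in_quartet=3 acc=0x9361 bytes_emitted=0
After char 3 ('G'=6): chars_in_quartet=4 acc=0x24D846 -> emit 24 D8 46, reset; bytes_emitted=3
After char 4 ('1'=53): chars_in_quartet=1 acc=0x35 bytes_emitted=3
After char 5 ('s'=44): chars_in_quartet=2 acc=0xD6C bytes_emitted=3
After char 6 ('z'=51): chars_in_quartet=3 acc=0x35B33 bytes_emitted=3
After char 7 ('L'=11): chars_in_quartet=4 acc=0xD6CCCB -> emit D6 CC CB, reset; bytes_emitted=6
After char 8 ('w'=48): chars_in_quartet=1 acc=0x30 bytes_emitted=6
After char 9 ('P'=15): chars_in_quartet=2 acc=0xC0F bytes_emitted=6
After char 10 ('s'=44): chars_in_quartet=3 acc=0x303EC bytes_emitted=6
Padding '=': partial quartet acc=0x303EC -> emit C0 FB; bytes_emitted=8

Answer: 24 D8 46 D6 CC CB C0 FB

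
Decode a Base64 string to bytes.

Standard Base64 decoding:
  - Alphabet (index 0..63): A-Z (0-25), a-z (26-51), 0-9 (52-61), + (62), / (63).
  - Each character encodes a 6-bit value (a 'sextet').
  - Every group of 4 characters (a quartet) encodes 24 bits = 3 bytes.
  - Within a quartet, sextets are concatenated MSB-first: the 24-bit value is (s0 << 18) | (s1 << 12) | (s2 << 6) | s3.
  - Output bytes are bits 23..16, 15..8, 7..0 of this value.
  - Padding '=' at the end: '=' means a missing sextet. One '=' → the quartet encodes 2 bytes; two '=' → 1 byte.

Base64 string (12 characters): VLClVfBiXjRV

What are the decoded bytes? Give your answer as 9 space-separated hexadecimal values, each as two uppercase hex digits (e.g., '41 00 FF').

Answer: 54 B0 A5 55 F0 62 5E 34 55

Derivation:
After char 0 ('V'=21): chars_in_quartet=1 acc=0x15 bytes_emitted=0
After char 1 ('L'=11): chars_in_quartet=2 acc=0x54B bytes_emitted=0
After char 2 ('C'=2): chars_in_quartet=3 acc=0x152C2 bytes_emitted=0
After char 3 ('l'=37): chars_in_quartet=4 acc=0x54B0A5 -> emit 54 B0 A5, reset; bytes_emitted=3
After char 4 ('V'=21): chars_in_quartet=1 acc=0x15 bytes_emitted=3
After char 5 ('f'=31): chars_in_quartet=2 acc=0x55F bytes_emitted=3
After char 6 ('B'=1): chars_in_quartet=3 acc=0x157C1 bytes_emitted=3
After char 7 ('i'=34): chars_in_quartet=4 acc=0x55F062 -> emit 55 F0 62, reset; bytes_emitted=6
After char 8 ('X'=23): chars_in_quartet=1 acc=0x17 bytes_emitted=6
After char 9 ('j'=35): chars_in_quartet=2 acc=0x5E3 bytes_emitted=6
After char 10 ('R'=17): chars_in_quartet=3 acc=0x178D1 bytes_emitted=6
After char 11 ('V'=21): chars_in_quartet=4 acc=0x5E3455 -> emit 5E 34 55, reset; bytes_emitted=9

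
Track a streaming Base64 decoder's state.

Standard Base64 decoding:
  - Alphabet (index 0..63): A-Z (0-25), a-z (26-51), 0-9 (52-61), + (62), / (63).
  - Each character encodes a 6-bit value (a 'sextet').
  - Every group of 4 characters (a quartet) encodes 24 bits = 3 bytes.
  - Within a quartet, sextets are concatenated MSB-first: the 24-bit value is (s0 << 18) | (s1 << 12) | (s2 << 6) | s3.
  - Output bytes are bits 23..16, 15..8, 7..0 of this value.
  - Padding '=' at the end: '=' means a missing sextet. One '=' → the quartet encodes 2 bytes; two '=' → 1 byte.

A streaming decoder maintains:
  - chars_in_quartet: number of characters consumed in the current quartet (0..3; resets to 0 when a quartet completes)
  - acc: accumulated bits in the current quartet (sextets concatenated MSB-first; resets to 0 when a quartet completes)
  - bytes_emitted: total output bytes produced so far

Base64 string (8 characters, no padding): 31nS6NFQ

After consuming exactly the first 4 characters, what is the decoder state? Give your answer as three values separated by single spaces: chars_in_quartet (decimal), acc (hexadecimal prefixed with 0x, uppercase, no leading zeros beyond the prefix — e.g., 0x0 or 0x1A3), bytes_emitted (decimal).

After char 0 ('3'=55): chars_in_quartet=1 acc=0x37 bytes_emitted=0
After char 1 ('1'=53): chars_in_quartet=2 acc=0xDF5 bytes_emitted=0
After char 2 ('n'=39): chars_in_quartet=3 acc=0x37D67 bytes_emitted=0
After char 3 ('S'=18): chars_in_quartet=4 acc=0xDF59D2 -> emit DF 59 D2, reset; bytes_emitted=3

Answer: 0 0x0 3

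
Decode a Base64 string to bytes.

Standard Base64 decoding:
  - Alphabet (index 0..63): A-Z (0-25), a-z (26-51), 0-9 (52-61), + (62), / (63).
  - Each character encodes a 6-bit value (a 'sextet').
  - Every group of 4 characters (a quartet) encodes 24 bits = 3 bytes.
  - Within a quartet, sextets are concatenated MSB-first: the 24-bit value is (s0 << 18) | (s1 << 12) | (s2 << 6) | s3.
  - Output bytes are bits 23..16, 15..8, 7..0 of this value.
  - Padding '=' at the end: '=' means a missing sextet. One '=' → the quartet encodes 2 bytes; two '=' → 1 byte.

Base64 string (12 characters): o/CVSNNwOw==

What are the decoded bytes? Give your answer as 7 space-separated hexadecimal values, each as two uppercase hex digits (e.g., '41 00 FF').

After char 0 ('o'=40): chars_in_quartet=1 acc=0x28 bytes_emitted=0
After char 1 ('/'=63): chars_in_quartet=2 acc=0xA3F bytes_emitted=0
After char 2 ('C'=2): chars_in_quartet=3 acc=0x28FC2 bytes_emitted=0
After char 3 ('V'=21): chars_in_quartet=4 acc=0xA3F095 -> emit A3 F0 95, reset; bytes_emitted=3
After char 4 ('S'=18): chars_in_quartet=1 acc=0x12 bytes_emitted=3
After char 5 ('N'=13): chars_in_quartet=2 acc=0x48D bytes_emitted=3
After char 6 ('N'=13): chars_in_quartet=3 acc=0x1234D bytes_emitted=3
After char 7 ('w'=48): chars_in_quartet=4 acc=0x48D370 -> emit 48 D3 70, reset; bytes_emitted=6
After char 8 ('O'=14): chars_in_quartet=1 acc=0xE bytes_emitted=6
After char 9 ('w'=48): chars_in_quartet=2 acc=0x3B0 bytes_emitted=6
Padding '==': partial quartet acc=0x3B0 -> emit 3B; bytes_emitted=7

Answer: A3 F0 95 48 D3 70 3B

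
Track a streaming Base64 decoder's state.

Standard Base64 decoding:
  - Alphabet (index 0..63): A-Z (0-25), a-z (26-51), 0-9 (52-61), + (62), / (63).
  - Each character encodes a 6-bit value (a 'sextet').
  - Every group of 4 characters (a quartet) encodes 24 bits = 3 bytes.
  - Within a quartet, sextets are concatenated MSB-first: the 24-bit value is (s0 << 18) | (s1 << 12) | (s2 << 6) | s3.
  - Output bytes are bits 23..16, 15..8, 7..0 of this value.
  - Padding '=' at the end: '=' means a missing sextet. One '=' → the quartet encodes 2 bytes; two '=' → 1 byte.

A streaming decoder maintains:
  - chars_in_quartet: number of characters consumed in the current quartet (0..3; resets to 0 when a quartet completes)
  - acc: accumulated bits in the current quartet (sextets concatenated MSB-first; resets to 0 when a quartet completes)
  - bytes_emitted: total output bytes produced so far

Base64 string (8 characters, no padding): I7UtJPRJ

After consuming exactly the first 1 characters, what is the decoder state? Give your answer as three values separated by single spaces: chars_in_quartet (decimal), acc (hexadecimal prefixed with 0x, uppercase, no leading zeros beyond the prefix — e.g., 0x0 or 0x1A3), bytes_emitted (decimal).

After char 0 ('I'=8): chars_in_quartet=1 acc=0x8 bytes_emitted=0

Answer: 1 0x8 0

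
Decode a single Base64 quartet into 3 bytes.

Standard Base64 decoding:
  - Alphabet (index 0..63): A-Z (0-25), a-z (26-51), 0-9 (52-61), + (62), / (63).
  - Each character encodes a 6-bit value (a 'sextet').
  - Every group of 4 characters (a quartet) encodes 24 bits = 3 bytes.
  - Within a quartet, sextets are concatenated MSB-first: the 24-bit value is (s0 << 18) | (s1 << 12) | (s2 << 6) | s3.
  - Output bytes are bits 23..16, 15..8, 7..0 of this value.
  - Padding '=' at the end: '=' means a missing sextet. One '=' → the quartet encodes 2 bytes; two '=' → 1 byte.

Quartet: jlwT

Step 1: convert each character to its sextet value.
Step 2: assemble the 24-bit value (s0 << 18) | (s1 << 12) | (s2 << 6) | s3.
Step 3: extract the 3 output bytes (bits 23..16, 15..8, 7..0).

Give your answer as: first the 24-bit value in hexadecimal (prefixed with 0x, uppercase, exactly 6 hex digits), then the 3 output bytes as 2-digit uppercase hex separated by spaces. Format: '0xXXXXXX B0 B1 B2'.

Answer: 0x8E5C13 8E 5C 13

Derivation:
Sextets: j=35, l=37, w=48, T=19
24-bit: (35<<18) | (37<<12) | (48<<6) | 19
      = 0x8C0000 | 0x025000 | 0x000C00 | 0x000013
      = 0x8E5C13
Bytes: (v>>16)&0xFF=8E, (v>>8)&0xFF=5C, v&0xFF=13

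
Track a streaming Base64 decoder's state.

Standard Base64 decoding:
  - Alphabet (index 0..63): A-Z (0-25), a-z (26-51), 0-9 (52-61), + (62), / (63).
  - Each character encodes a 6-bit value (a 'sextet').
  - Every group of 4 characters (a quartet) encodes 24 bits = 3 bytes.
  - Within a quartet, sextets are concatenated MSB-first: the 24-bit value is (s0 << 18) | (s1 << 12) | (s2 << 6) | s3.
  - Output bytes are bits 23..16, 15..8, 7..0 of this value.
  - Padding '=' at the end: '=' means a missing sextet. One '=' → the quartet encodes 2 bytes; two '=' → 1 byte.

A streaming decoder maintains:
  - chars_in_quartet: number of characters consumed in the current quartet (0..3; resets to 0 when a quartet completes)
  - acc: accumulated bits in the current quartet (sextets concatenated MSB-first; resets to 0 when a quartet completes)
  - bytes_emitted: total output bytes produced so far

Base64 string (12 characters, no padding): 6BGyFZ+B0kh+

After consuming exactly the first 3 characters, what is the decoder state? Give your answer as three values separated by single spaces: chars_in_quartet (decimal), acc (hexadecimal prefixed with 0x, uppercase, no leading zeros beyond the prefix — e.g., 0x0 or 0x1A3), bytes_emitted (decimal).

Answer: 3 0x3A046 0

Derivation:
After char 0 ('6'=58): chars_in_quartet=1 acc=0x3A bytes_emitted=0
After char 1 ('B'=1): chars_in_quartet=2 acc=0xE81 bytes_emitted=0
After char 2 ('G'=6): chars_in_quartet=3 acc=0x3A046 bytes_emitted=0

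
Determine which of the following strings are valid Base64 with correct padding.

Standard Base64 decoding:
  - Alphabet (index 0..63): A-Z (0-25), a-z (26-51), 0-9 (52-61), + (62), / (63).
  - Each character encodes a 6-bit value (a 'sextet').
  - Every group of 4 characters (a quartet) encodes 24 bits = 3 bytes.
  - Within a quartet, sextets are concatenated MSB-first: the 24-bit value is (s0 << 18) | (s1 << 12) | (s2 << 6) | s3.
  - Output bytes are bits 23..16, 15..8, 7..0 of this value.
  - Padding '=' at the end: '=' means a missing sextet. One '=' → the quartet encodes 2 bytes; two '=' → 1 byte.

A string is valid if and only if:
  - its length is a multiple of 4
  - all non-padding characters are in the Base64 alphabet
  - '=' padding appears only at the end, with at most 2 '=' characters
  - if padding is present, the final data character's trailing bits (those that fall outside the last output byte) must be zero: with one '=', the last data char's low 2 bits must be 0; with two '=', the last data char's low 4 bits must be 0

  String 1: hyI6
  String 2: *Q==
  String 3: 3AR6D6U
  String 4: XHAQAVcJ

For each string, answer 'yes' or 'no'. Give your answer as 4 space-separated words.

String 1: 'hyI6' → valid
String 2: '*Q==' → invalid (bad char(s): ['*'])
String 3: '3AR6D6U' → invalid (len=7 not mult of 4)
String 4: 'XHAQAVcJ' → valid

Answer: yes no no yes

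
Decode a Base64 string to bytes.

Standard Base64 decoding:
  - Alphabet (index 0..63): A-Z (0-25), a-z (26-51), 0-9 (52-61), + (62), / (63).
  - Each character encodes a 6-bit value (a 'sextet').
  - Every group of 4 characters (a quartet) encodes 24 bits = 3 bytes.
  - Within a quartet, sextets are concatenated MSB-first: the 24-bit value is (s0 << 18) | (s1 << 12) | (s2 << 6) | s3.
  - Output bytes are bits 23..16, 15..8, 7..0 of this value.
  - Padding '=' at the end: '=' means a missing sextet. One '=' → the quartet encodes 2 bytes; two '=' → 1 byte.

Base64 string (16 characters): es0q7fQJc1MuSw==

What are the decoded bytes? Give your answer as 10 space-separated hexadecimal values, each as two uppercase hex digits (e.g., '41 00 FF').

Answer: 7A CD 2A ED F4 09 73 53 2E 4B

Derivation:
After char 0 ('e'=30): chars_in_quartet=1 acc=0x1E bytes_emitted=0
After char 1 ('s'=44): chars_in_quartet=2 acc=0x7AC bytes_emitted=0
After char 2 ('0'=52): chars_in_quartet=3 acc=0x1EB34 bytes_emitted=0
After char 3 ('q'=42): chars_in_quartet=4 acc=0x7ACD2A -> emit 7A CD 2A, reset; bytes_emitted=3
After char 4 ('7'=59): chars_in_quartet=1 acc=0x3B bytes_emitted=3
After char 5 ('f'=31): chars_in_quartet=2 acc=0xEDF bytes_emitted=3
After char 6 ('Q'=16): chars_in_quartet=3 acc=0x3B7D0 bytes_emitted=3
After char 7 ('J'=9): chars_in_quartet=4 acc=0xEDF409 -> emit ED F4 09, reset; bytes_emitted=6
After char 8 ('c'=28): chars_in_quartet=1 acc=0x1C bytes_emitted=6
After char 9 ('1'=53): chars_in_quartet=2 acc=0x735 bytes_emitted=6
After char 10 ('M'=12): chars_in_quartet=3 acc=0x1CD4C bytes_emitted=6
After char 11 ('u'=46): chars_in_quartet=4 acc=0x73532E -> emit 73 53 2E, reset; bytes_emitted=9
After char 12 ('S'=18): chars_in_quartet=1 acc=0x12 bytes_emitted=9
After char 13 ('w'=48): chars_in_quartet=2 acc=0x4B0 bytes_emitted=9
Padding '==': partial quartet acc=0x4B0 -> emit 4B; bytes_emitted=10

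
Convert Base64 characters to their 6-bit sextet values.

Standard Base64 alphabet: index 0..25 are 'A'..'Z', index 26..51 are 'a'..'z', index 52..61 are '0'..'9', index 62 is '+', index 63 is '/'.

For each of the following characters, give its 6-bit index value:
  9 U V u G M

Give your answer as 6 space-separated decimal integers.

Answer: 61 20 21 46 6 12

Derivation:
'9': 0..9 range, 52 + ord('9') − ord('0') = 61
'U': A..Z range, ord('U') − ord('A') = 20
'V': A..Z range, ord('V') − ord('A') = 21
'u': a..z range, 26 + ord('u') − ord('a') = 46
'G': A..Z range, ord('G') − ord('A') = 6
'M': A..Z range, ord('M') − ord('A') = 12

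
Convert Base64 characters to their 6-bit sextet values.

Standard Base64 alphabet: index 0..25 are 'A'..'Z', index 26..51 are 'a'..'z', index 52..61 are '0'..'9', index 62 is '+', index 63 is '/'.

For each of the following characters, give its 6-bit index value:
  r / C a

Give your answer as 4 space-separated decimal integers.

Answer: 43 63 2 26

Derivation:
'r': a..z range, 26 + ord('r') − ord('a') = 43
'/': index 63
'C': A..Z range, ord('C') − ord('A') = 2
'a': a..z range, 26 + ord('a') − ord('a') = 26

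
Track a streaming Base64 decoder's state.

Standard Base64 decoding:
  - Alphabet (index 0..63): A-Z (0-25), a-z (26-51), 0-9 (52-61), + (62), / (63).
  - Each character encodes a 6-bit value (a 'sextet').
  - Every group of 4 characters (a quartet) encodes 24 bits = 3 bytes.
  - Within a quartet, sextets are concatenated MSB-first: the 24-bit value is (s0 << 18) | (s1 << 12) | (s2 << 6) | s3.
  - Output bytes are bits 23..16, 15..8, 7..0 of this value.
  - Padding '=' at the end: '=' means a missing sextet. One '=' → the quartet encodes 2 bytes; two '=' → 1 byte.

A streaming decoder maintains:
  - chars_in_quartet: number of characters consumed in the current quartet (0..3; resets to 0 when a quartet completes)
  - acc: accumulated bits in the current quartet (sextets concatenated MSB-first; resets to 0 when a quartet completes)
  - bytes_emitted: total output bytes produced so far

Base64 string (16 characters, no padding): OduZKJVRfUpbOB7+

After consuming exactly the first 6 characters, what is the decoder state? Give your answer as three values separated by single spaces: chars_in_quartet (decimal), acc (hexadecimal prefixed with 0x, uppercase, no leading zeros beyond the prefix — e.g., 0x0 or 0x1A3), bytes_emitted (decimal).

Answer: 2 0x289 3

Derivation:
After char 0 ('O'=14): chars_in_quartet=1 acc=0xE bytes_emitted=0
After char 1 ('d'=29): chars_in_quartet=2 acc=0x39D bytes_emitted=0
After char 2 ('u'=46): chars_in_quartet=3 acc=0xE76E bytes_emitted=0
After char 3 ('Z'=25): chars_in_quartet=4 acc=0x39DB99 -> emit 39 DB 99, reset; bytes_emitted=3
After char 4 ('K'=10): chars_in_quartet=1 acc=0xA bytes_emitted=3
After char 5 ('J'=9): chars_in_quartet=2 acc=0x289 bytes_emitted=3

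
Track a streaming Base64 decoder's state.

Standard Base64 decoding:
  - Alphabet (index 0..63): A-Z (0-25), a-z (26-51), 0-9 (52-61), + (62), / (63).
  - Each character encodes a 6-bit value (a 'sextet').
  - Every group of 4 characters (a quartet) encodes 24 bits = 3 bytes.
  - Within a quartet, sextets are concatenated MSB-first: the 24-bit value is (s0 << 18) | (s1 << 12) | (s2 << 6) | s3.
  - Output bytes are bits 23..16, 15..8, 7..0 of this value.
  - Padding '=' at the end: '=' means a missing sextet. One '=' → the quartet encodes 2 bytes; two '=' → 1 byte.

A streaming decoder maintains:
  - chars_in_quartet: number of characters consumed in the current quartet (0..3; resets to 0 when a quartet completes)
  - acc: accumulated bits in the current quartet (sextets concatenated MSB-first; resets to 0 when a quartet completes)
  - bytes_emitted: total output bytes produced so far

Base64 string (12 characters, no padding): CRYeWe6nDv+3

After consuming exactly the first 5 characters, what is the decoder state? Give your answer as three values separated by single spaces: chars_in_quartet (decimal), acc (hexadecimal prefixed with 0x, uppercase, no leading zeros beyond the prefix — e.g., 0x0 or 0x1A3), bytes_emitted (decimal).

Answer: 1 0x16 3

Derivation:
After char 0 ('C'=2): chars_in_quartet=1 acc=0x2 bytes_emitted=0
After char 1 ('R'=17): chars_in_quartet=2 acc=0x91 bytes_emitted=0
After char 2 ('Y'=24): chars_in_quartet=3 acc=0x2458 bytes_emitted=0
After char 3 ('e'=30): chars_in_quartet=4 acc=0x9161E -> emit 09 16 1E, reset; bytes_emitted=3
After char 4 ('W'=22): chars_in_quartet=1 acc=0x16 bytes_emitted=3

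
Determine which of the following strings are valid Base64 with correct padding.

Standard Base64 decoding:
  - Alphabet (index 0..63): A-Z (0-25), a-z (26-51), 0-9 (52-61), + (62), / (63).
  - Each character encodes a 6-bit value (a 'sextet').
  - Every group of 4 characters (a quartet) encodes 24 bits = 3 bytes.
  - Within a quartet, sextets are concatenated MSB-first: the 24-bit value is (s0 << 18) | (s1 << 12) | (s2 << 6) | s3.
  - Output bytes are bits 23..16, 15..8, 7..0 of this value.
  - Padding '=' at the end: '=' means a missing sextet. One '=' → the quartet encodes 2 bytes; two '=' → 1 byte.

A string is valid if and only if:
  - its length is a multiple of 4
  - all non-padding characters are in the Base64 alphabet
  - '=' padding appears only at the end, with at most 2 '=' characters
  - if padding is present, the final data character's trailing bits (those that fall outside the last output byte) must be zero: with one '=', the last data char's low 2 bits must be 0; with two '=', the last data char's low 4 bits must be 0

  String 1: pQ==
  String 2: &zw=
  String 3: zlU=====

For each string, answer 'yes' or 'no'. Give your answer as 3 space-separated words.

String 1: 'pQ==' → valid
String 2: '&zw=' → invalid (bad char(s): ['&'])
String 3: 'zlU=====' → invalid (5 pad chars (max 2))

Answer: yes no no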